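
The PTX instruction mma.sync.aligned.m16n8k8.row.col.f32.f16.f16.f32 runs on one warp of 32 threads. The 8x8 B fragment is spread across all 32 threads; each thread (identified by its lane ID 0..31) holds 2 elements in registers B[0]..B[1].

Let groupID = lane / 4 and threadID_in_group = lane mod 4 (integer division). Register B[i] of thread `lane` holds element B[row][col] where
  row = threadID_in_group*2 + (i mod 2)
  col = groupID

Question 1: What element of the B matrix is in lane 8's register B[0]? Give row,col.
0,2

lane 8⇒8/4=2, 8 mod 4=0
i=0  r:2·0+0⇒0  c:2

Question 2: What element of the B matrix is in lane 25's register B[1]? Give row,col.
3,6

lane 25: G=6 (25/4), T=1 (25%4)
i=1: r=1*2+1=3, c=G=6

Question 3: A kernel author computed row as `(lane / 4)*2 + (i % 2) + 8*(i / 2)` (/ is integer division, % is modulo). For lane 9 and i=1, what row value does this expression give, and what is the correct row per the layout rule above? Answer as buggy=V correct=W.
`(lane / 4)*2 + (i % 2) + 8*(i / 2)`[9,1]->5
9: g=2,t=1
[1] (1*2+1,2) = (3,2)
row: 5 vs 3

buggy=5 correct=3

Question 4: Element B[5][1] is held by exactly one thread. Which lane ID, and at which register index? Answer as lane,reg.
6,1

c=1->g=1  r=5->t=2,b0=1
L=1*4+2=6  i=1=1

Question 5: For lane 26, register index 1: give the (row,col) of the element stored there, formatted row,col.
5,6

lane 26: g=6 (26/4), t=2 (26%4)
i=1: r=2*2+1=5, c=g=6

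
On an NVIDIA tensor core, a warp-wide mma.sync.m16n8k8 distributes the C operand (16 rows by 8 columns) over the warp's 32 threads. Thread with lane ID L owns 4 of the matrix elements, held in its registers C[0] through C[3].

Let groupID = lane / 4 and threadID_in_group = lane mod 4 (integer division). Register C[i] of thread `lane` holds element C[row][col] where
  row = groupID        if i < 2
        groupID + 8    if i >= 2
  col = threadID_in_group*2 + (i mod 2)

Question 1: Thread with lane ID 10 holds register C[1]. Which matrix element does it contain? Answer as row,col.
2,5

10: g=2,t=2
[1] (2+0,2*2+1) = (2,5)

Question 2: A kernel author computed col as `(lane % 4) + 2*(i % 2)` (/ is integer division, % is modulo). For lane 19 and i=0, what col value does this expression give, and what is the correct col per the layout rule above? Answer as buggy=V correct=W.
`(lane % 4) + 2*(i % 2)`[19,0]->3
19: gid=4,tid=3
[0] (4+0,3*2+0) = (4,6)
col: 3 vs 6

buggy=3 correct=6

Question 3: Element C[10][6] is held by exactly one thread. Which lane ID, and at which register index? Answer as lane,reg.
r=10→G=2,rhi=1  c=6→T=3,p=0
L=2*4+3=11  i=1*2+0=2

11,2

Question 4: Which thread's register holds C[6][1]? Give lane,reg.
r: 6->gid=6,r8=0  c: 1->tid=0,i&1=1
L=6*4+0=24  i=0*2+1=1

24,1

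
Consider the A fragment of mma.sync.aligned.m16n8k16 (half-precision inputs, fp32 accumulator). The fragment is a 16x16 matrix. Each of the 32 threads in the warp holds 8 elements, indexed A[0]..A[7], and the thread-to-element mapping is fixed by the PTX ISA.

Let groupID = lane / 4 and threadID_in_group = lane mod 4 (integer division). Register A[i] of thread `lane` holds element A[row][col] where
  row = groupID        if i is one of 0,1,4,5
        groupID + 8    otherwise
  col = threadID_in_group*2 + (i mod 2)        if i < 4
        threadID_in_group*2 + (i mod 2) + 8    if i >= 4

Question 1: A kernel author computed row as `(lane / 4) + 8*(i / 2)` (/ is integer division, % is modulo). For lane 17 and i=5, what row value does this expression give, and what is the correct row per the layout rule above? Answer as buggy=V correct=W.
buggy=20 correct=4

`(lane / 4) + 8*(i / 2)`[17,5]⇒20
L=17⇒gr=17>>2=4, th=17&3=1
[5]⇒row 4+0=4  col 1·2+1+8=11
row: 20 vs 4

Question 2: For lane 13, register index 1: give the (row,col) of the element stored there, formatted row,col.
L=13->g=13>>2=3, t=13&3=1
[1]->row 3+0=3  col 1·2+1+0=3

3,3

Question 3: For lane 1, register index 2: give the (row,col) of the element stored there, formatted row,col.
L=1→G=1>>2=0, T=1&3=1
[2]→row 0+8=8  col 1·2+0+0=2

8,2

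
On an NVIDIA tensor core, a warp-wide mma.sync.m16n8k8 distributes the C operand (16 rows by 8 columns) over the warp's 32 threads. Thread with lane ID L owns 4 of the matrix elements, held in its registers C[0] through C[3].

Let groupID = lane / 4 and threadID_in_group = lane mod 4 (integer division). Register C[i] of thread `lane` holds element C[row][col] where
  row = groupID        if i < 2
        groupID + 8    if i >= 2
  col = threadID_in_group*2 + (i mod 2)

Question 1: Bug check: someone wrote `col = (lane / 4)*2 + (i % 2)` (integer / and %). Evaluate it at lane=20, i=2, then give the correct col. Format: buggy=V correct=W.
`(lane / 4)*2 + (i % 2)`[20,2]→10
20: G=5,T=0
[2] (5+8,0*2+0) = (13,0)
col: 10 vs 0

buggy=10 correct=0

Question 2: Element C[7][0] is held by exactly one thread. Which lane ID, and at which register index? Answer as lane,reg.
r: 7->gid=7,r8=0  c: 0->tid=0,i&1=0
L=7*4+0=28  i=0*2+0=0

28,0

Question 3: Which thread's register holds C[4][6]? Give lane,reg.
r:4=>grp=4,rB=0  c:6=>tig=3,lo=0
L=4*4+3=19  i=0*2+0=0

19,0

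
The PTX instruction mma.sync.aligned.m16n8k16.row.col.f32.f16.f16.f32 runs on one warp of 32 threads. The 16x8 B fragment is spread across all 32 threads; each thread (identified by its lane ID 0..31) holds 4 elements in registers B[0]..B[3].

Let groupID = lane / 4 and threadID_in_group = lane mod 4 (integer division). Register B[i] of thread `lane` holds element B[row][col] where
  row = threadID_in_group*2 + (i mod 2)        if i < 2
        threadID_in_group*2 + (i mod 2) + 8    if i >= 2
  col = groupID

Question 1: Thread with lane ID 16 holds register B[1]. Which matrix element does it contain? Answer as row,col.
1,4

16: grp=4,tig=0
[1] (0*2+1+0,4) = (1,4)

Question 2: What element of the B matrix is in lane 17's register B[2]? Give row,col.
10,4

lane 17: G=4 (17/4), T=1 (17%4)
i=2: r=1*2+0+8=10, c=G=4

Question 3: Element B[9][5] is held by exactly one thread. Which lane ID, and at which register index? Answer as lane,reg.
20,3

c=5→G=5  r=9→rhi=1,T=0,p=1
L=5*4+0=20  i=1*2+1=3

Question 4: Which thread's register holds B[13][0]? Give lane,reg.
c:0=>grp=0  r:13=>rB=1,tig=2,lo=1
L=0*4+2=2  i=1*2+1=3

2,3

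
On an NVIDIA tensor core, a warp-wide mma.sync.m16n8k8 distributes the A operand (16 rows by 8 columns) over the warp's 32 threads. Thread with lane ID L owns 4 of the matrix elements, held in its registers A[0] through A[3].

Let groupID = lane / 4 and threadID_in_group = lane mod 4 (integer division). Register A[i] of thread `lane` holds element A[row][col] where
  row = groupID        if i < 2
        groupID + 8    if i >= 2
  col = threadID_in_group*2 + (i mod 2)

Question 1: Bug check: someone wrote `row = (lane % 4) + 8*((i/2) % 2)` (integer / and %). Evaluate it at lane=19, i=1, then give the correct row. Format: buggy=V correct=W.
`(lane % 4) + 8*((i/2) % 2)`[19,1]->3
19: g=4,t=3
[1] (4+0,3*2+1) = (4,7)
row: 3 vs 4

buggy=3 correct=4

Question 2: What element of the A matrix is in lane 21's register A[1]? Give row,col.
5,3

lane 21: gr=5 (21/4), th=1 (21%4)
i=1: r=5+0=5, c=1*2+1=3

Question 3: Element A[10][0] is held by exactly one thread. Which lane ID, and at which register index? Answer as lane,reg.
8,2

r:10=>grp=2,rB=1  c:0=>tig=0,lo=0
L=2*4+0=8  i=1*2+0=2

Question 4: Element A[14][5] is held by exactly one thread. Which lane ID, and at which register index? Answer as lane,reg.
r=14→G=6,rhi=1  c=5→T=2,p=1
L=6*4+2=26  i=1*2+1=3

26,3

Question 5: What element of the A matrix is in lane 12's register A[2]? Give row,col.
11,0

L=12→G=12>>2=3, T=12&3=0
[2]→row 3+8=11  col 0·2+0=0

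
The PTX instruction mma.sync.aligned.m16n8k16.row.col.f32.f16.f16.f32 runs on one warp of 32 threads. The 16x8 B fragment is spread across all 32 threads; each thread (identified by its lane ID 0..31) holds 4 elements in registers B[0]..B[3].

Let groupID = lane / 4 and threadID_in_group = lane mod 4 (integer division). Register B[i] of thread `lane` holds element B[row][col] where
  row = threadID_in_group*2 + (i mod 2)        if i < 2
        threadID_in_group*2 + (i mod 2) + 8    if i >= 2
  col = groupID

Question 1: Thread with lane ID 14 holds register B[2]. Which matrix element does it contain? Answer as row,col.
12,3

lane 14: grp=3 (14/4), tig=2 (14%4)
i=2: r=2*2+0+8=12, c=grp=3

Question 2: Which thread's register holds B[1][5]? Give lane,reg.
c:5=>grp=5  r:1=>rB=0,tig=0,lo=1
L=5*4+0=20  i=0*2+1=1

20,1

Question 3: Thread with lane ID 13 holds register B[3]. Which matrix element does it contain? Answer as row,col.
lane 13->13/4=3, 13 mod 4=1
i=3  r:2·1+1+8->11  c:3

11,3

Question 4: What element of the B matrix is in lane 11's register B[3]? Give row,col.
lane 11→11/4=2, 11 mod 4=3
i=3  r:2·3+1+8→15  c:2

15,2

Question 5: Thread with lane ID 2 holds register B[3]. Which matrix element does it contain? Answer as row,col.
L=2=>grp=2>>2=0, tig=2&3=2
[3]=>row 2·2+1+8=13  col grp=0

13,0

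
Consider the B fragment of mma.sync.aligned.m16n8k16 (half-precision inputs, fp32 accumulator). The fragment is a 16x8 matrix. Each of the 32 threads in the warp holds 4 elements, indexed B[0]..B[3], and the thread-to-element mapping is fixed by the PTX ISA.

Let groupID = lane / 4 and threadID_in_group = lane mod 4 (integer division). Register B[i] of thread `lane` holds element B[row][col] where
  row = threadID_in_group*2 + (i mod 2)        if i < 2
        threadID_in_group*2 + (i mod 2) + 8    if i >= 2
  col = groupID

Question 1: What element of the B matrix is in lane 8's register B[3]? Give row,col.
9,2

8: g=2,t=0
[3] (0*2+1+8,2) = (9,2)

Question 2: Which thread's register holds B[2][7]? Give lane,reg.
c=7⇒gr=7  r=2⇒Rb=0,th=1,odd=0
L=7*4+1=29  i=0*2+0=0

29,0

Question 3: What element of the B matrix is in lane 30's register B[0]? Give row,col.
4,7

lane 30->30/4=7, 30 mod 4=2
i=0  r:2·2+0+0->4  c:7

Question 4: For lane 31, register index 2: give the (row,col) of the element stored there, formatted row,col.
lane 31: grp=7 (31/4), tig=3 (31%4)
i=2: r=3*2+0+8=14, c=grp=7

14,7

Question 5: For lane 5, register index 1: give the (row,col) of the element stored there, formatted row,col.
L=5⇒gr=5>>2=1, th=5&3=1
[1]⇒row 1·2+1+0=3  col gr=1

3,1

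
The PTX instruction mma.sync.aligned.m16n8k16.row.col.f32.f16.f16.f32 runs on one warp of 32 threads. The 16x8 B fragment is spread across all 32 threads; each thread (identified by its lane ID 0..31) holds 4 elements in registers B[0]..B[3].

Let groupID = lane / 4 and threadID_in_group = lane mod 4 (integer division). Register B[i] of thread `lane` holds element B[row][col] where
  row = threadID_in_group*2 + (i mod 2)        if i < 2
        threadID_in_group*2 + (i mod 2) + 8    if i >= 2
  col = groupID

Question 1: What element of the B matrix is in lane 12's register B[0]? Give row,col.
lane 12: G=3 (12/4), T=0 (12%4)
i=0: r=0*2+0+0=0, c=G=3

0,3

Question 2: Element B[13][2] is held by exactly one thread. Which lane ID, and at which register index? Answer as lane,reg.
10,3

c: 2->gid=2  r: 13->r8=1,tid=2,i&1=1
L=2*4+2=10  i=1*2+1=3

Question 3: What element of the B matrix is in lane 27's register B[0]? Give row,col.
lane 27: gid=6 (27/4), tid=3 (27%4)
i=0: r=3*2+0+0=6, c=gid=6

6,6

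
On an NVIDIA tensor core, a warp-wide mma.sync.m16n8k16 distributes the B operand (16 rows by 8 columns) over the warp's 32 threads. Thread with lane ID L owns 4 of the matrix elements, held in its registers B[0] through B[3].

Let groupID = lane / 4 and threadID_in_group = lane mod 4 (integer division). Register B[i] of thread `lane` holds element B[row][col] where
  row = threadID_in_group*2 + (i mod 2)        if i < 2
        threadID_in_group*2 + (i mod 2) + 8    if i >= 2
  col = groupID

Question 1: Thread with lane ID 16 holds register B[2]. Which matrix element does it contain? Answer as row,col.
lane 16->16/4=4, 16 mod 4=0
i=2  r:2·0+0+8->8  c:4

8,4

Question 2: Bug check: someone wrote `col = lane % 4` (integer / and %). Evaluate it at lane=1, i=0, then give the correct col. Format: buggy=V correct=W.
`lane % 4`[1,0]=>1
1: grp=0,tig=1
[0] (1*2+0+0,0) = (2,0)
col: 1 vs 0

buggy=1 correct=0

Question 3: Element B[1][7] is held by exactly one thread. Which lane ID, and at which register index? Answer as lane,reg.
28,1

c:7=>grp=7  r:1=>rB=0,tig=0,lo=1
L=7*4+0=28  i=0*2+1=1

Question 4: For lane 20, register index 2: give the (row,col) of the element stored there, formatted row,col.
lane 20->20/4=5, 20 mod 4=0
i=2  r:2·0+0+8->8  c:5

8,5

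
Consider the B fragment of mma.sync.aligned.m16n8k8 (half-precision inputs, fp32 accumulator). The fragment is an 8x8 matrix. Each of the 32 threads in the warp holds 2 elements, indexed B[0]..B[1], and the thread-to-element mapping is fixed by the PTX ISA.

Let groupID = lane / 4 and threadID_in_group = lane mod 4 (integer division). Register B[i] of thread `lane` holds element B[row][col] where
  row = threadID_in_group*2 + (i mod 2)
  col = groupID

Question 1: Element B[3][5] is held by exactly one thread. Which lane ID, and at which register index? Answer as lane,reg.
c=5->g=5  r=3->t=1,b0=1
L=5*4+1=21  i=1=1

21,1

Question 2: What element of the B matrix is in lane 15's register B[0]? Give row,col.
15: gr=3,th=3
[0] (3*2+0,3) = (6,3)

6,3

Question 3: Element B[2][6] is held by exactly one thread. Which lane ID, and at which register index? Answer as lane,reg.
25,0

c=6⇒gr=6  r=2⇒th=1,odd=0
L=6*4+1=25  i=0=0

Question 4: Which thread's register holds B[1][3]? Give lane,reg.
12,1

c=3⇒gr=3  r=1⇒th=0,odd=1
L=3*4+0=12  i=1=1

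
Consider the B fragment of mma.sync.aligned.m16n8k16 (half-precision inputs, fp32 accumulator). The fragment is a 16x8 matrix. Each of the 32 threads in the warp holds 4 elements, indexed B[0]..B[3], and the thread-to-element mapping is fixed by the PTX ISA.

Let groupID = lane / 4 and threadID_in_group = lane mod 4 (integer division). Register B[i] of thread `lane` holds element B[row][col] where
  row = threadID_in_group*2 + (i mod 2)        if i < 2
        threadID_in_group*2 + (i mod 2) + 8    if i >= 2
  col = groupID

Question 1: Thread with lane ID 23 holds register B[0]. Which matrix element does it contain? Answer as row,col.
lane 23: gid=5 (23/4), tid=3 (23%4)
i=0: r=3*2+0+0=6, c=gid=5

6,5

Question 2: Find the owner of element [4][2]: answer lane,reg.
10,0

c:2=>grp=2  r:4=>rB=0,tig=2,lo=0
L=2*4+2=10  i=0*2+0=0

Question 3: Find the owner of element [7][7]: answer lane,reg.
c: 7->gid=7  r: 7->r8=0,tid=3,i&1=1
L=7*4+3=31  i=0*2+1=1

31,1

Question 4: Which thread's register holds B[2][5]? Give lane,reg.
c=5→G=5  r=2→rhi=0,T=1,p=0
L=5*4+1=21  i=0*2+0=0

21,0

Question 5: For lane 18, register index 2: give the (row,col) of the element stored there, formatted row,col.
12,4

18: G=4,T=2
[2] (2*2+0+8,4) = (12,4)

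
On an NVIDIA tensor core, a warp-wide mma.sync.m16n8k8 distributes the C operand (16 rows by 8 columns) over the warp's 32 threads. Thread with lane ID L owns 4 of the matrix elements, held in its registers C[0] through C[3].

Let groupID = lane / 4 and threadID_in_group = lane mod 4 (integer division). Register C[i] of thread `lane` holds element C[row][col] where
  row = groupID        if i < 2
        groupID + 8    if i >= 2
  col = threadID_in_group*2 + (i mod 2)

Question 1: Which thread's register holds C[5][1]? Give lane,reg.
20,1

r:5=>grp=5,rB=0  c:1=>tig=0,lo=1
L=5*4+0=20  i=0*2+1=1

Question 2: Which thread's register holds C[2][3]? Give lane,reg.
r:2=>grp=2,rB=0  c:3=>tig=1,lo=1
L=2*4+1=9  i=0*2+1=1

9,1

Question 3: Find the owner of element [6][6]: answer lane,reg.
27,0

r=6→G=6,rhi=0  c=6→T=3,p=0
L=6*4+3=27  i=0*2+0=0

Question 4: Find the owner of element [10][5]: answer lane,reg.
10,3

r=10⇒gr=2,Rb=1  c=5⇒th=2,odd=1
L=2*4+2=10  i=1*2+1=3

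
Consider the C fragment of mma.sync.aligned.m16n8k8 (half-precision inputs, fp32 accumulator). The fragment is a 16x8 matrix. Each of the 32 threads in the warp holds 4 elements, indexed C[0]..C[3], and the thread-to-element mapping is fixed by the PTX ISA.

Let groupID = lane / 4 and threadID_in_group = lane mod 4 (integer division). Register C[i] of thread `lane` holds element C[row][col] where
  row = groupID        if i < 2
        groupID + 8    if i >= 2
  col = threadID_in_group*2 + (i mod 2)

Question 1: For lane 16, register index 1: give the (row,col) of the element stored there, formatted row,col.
4,1

lane 16=>16/4=4, 16 mod 4=0
i=1  r:4+0=>4  c:2·0+1=>1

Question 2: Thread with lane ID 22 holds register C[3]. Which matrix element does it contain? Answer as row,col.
13,5

lane 22: g=5 (22/4), t=2 (22%4)
i=3: r=5+8=13, c=2*2+1=5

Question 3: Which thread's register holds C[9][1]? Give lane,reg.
r=9⇒gr=1,Rb=1  c=1⇒th=0,odd=1
L=1*4+0=4  i=1*2+1=3

4,3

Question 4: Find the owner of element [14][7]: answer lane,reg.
27,3

r=14→G=6,rhi=1  c=7→T=3,p=1
L=6*4+3=27  i=1*2+1=3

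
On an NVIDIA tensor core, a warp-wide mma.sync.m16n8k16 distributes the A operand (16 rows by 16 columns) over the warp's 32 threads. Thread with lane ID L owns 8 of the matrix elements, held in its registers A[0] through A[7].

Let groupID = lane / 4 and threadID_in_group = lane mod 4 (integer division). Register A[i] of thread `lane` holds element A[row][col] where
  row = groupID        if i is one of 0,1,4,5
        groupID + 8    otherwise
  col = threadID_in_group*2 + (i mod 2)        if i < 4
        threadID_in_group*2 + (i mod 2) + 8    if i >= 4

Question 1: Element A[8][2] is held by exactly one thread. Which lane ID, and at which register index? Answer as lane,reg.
1,2

r: 8->gid=0,r8=1  c: 2->c8=0,tid=1,i&1=0
L=0*4+1=1  i=0*4+1*2+0=2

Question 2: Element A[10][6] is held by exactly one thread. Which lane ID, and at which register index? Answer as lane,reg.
11,2

r=10⇒gr=2,Rb=1  c=6⇒Cb=0,th=3,odd=0
L=2*4+3=11  i=0*4+1*2+0=2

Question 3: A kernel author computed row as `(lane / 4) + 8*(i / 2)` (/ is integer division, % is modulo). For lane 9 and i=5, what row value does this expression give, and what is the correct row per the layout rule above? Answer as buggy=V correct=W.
`(lane / 4) + 8*(i / 2)`[9,5]⇒18
lane 9⇒9/4=2, 9 mod 4=1
i=5  r:2+0⇒2  c:2·1+1+8⇒11
row: 18 vs 2

buggy=18 correct=2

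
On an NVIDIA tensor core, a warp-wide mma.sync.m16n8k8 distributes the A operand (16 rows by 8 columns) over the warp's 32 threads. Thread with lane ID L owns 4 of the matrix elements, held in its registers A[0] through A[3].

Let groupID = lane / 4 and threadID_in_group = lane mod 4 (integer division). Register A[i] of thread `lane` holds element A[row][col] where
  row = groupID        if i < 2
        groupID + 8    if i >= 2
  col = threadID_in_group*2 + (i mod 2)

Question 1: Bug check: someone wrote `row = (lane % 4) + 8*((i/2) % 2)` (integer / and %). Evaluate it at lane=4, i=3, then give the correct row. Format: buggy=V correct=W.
`(lane % 4) + 8*((i/2) % 2)`[4,3]→8
lane 4: G=1 (4/4), T=0 (4%4)
i=3: r=1+8=9, c=0*2+1=1
row: 8 vs 9

buggy=8 correct=9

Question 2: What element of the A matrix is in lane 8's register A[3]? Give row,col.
L=8->g=8>>2=2, t=8&3=0
[3]->row 2+8=10  col 0·2+1=1

10,1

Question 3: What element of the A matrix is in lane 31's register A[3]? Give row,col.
15,7

lane 31: gr=7 (31/4), th=3 (31%4)
i=3: r=7+8=15, c=3*2+1=7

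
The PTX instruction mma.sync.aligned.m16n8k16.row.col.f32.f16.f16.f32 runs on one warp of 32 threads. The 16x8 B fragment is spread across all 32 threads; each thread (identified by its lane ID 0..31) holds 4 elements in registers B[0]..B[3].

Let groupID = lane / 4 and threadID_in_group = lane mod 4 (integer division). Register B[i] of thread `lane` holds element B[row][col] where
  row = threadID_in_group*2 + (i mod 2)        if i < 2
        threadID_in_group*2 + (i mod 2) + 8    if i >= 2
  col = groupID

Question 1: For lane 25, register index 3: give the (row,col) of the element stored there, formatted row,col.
11,6

25: g=6,t=1
[3] (1*2+1+8,6) = (11,6)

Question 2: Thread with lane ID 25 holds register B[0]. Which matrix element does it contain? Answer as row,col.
lane 25⇒25/4=6, 25 mod 4=1
i=0  r:2·1+0+0⇒2  c:6

2,6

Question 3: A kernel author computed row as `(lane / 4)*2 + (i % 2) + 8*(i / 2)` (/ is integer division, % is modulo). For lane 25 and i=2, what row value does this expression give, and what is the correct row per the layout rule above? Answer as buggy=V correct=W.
buggy=20 correct=10

`(lane / 4)*2 + (i % 2) + 8*(i / 2)`[25,2]->20
25: g=6,t=1
[2] (1*2+0+8,6) = (10,6)
row: 20 vs 10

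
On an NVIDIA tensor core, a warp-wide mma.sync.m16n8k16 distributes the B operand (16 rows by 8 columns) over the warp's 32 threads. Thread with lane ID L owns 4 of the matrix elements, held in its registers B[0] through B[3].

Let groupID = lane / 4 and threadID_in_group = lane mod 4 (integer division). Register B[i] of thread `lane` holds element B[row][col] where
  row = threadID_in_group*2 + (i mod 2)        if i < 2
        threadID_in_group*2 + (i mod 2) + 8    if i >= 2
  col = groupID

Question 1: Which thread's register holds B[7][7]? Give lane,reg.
31,1

c=7→G=7  r=7→rhi=0,T=3,p=1
L=7*4+3=31  i=0*2+1=1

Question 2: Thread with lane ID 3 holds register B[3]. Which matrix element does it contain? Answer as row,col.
3: gr=0,th=3
[3] (3*2+1+8,0) = (15,0)

15,0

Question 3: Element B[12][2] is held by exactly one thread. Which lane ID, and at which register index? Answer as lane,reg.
c: 2->gid=2  r: 12->r8=1,tid=2,i&1=0
L=2*4+2=10  i=1*2+0=2

10,2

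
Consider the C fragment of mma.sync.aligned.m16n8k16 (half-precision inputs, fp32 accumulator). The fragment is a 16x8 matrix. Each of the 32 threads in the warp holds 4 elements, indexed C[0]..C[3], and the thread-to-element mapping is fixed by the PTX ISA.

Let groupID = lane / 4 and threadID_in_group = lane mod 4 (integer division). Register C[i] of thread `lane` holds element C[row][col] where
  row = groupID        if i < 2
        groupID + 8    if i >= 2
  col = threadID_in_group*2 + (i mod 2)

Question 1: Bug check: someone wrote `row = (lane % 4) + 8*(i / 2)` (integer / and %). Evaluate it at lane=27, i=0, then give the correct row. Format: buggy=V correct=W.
buggy=3 correct=6

`(lane % 4) + 8*(i / 2)`[27,0]=>3
27: grp=6,tig=3
[0] (6+0,3*2+0) = (6,6)
row: 3 vs 6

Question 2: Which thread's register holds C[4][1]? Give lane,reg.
r:4=>grp=4,rB=0  c:1=>tig=0,lo=1
L=4*4+0=16  i=0*2+1=1

16,1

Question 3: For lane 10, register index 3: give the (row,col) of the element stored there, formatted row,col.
lane 10: gr=2 (10/4), th=2 (10%4)
i=3: r=2+8=10, c=2*2+1=5

10,5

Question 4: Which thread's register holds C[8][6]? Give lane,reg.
3,2

r=8→G=0,rhi=1  c=6→T=3,p=0
L=0*4+3=3  i=1*2+0=2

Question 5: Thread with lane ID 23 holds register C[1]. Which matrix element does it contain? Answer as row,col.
L=23=>grp=23>>2=5, tig=23&3=3
[1]=>row 5+0=5  col 3·2+1=7

5,7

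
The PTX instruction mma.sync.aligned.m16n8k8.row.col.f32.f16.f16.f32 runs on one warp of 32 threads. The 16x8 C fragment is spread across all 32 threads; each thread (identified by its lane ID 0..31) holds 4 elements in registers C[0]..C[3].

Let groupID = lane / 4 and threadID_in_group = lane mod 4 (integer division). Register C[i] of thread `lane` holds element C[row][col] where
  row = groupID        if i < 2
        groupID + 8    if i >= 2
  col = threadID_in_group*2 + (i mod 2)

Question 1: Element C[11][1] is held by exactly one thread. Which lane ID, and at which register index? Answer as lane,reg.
12,3

r=11→G=3,rhi=1  c=1→T=0,p=1
L=3*4+0=12  i=1*2+1=3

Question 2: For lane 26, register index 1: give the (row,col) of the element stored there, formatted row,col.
L=26->g=26>>2=6, t=26&3=2
[1]->row 6+0=6  col 2·2+1=5

6,5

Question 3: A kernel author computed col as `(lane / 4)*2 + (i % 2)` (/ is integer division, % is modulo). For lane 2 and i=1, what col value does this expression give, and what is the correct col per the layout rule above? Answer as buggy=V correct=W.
buggy=1 correct=5

`(lane / 4)*2 + (i % 2)`[2,1]->1
lane 2: gid=0 (2/4), tid=2 (2%4)
i=1: r=0+0=0, c=2*2+1=5
col: 1 vs 5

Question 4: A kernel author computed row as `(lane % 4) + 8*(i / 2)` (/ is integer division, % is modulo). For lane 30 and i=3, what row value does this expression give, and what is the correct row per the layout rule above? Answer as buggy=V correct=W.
buggy=10 correct=15

`(lane % 4) + 8*(i / 2)`[30,3]⇒10
lane 30⇒30/4=7, 30 mod 4=2
i=3  r:7+8⇒15  c:2·2+1⇒5
row: 10 vs 15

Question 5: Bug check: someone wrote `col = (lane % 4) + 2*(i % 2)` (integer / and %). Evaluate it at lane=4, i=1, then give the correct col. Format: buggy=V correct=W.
buggy=2 correct=1

`(lane % 4) + 2*(i % 2)`[4,1]=>2
lane 4: grp=1 (4/4), tig=0 (4%4)
i=1: r=1+0=1, c=0*2+1=1
col: 2 vs 1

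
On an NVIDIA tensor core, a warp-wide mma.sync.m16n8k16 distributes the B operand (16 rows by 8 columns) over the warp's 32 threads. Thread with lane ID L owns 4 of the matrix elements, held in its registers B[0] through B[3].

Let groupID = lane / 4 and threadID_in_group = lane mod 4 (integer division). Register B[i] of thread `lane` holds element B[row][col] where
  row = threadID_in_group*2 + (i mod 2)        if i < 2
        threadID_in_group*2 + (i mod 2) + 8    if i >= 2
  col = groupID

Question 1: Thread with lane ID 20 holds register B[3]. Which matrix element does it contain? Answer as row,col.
lane 20->20/4=5, 20 mod 4=0
i=3  r:2·0+1+8->9  c:5

9,5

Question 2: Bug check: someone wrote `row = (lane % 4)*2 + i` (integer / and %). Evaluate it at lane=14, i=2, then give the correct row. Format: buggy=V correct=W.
buggy=6 correct=12

`(lane % 4)*2 + i`[14,2]→6
lane 14→14/4=3, 14 mod 4=2
i=2  r:2·2+0+8→12  c:3
row: 6 vs 12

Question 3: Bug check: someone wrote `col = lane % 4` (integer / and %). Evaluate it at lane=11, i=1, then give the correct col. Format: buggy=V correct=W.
`lane % 4`[11,1]->3
11: g=2,t=3
[1] (3*2+1+0,2) = (7,2)
col: 3 vs 2

buggy=3 correct=2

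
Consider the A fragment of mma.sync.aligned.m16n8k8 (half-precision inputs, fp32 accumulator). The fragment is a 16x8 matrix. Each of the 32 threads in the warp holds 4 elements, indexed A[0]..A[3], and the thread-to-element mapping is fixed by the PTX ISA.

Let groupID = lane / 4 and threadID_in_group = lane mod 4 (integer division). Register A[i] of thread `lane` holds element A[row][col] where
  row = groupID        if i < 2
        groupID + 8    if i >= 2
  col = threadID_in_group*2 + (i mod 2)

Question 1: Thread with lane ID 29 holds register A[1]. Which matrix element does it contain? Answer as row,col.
29: gid=7,tid=1
[1] (7+0,1*2+1) = (7,3)

7,3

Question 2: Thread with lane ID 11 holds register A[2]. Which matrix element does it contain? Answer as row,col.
10,6

lane 11⇒11/4=2, 11 mod 4=3
i=2  r:2+8⇒10  c:2·3+0⇒6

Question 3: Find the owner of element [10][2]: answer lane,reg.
9,2

r=10->g=2,rb=1  c=2->t=1,b0=0
L=2*4+1=9  i=1*2+0=2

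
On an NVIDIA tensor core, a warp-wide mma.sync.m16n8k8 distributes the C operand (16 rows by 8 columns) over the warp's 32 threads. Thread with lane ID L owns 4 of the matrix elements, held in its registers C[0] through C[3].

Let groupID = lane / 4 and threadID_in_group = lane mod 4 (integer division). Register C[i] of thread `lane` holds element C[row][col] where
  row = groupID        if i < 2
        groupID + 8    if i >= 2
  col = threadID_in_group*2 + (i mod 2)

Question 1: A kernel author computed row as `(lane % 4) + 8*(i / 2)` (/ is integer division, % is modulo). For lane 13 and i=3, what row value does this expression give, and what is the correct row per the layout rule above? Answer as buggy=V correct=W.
buggy=9 correct=11

`(lane % 4) + 8*(i / 2)`[13,3]->9
L=13->gid=13>>2=3, tid=13&3=1
[3]->row 3+8=11  col 1·2+1=3
row: 9 vs 11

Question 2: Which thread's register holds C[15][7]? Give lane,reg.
r=15->g=7,rb=1  c=7->t=3,b0=1
L=7*4+3=31  i=1*2+1=3

31,3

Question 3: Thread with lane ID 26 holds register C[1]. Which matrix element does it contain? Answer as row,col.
lane 26→26/4=6, 26 mod 4=2
i=1  r:6+0→6  c:2·2+1→5

6,5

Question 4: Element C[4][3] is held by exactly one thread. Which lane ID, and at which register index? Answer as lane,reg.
r: 4->gid=4,r8=0  c: 3->tid=1,i&1=1
L=4*4+1=17  i=0*2+1=1

17,1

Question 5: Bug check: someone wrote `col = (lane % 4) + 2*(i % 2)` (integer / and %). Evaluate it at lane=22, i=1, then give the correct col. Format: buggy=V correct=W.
`(lane % 4) + 2*(i % 2)`[22,1]=>4
22: grp=5,tig=2
[1] (5+0,2*2+1) = (5,5)
col: 4 vs 5

buggy=4 correct=5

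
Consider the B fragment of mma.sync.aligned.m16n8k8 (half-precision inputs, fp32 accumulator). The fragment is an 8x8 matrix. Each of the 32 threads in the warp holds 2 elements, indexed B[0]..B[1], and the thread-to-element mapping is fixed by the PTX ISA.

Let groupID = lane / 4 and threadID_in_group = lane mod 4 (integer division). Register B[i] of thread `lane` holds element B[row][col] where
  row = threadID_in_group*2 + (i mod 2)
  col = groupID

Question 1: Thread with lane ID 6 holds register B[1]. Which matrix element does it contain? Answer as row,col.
lane 6: grp=1 (6/4), tig=2 (6%4)
i=1: r=2*2+1=5, c=grp=1

5,1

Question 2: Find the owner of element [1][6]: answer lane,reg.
c=6->g=6  r=1->t=0,b0=1
L=6*4+0=24  i=1=1

24,1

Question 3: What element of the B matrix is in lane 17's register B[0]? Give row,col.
2,4

lane 17: g=4 (17/4), t=1 (17%4)
i=0: r=1*2+0=2, c=g=4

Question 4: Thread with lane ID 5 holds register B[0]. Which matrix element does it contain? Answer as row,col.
lane 5->5/4=1, 5 mod 4=1
i=0  r:2·1+0->2  c:1

2,1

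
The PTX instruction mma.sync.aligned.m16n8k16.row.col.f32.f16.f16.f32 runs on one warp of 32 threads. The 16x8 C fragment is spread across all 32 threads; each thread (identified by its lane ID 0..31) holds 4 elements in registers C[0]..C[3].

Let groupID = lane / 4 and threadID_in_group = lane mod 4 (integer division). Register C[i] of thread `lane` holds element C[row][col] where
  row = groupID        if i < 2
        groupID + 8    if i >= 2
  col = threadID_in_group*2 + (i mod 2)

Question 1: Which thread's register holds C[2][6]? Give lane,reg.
r=2→G=2,rhi=0  c=6→T=3,p=0
L=2*4+3=11  i=0*2+0=0

11,0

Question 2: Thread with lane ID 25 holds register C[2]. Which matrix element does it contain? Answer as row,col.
14,2

L=25=>grp=25>>2=6, tig=25&3=1
[2]=>row 6+8=14  col 1·2+0=2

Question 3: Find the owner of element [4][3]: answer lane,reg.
17,1

r=4→G=4,rhi=0  c=3→T=1,p=1
L=4*4+1=17  i=0*2+1=1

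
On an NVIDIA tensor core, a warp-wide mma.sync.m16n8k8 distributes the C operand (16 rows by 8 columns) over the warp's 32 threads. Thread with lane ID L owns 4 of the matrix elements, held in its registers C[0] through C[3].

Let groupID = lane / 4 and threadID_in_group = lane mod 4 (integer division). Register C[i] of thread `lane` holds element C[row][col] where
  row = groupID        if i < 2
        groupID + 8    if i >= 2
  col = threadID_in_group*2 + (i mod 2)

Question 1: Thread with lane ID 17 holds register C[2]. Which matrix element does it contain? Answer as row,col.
17: gid=4,tid=1
[2] (4+8,1*2+0) = (12,2)

12,2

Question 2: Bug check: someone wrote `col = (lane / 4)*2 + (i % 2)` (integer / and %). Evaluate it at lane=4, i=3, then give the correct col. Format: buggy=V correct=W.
buggy=3 correct=1

`(lane / 4)*2 + (i % 2)`[4,3]=>3
lane 4=>4/4=1, 4 mod 4=0
i=3  r:1+8=>9  c:2·0+1=>1
col: 3 vs 1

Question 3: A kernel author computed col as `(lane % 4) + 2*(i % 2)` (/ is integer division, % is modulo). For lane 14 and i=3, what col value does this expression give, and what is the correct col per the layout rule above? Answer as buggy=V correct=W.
buggy=4 correct=5

`(lane % 4) + 2*(i % 2)`[14,3]->4
L=14->gid=14>>2=3, tid=14&3=2
[3]->row 3+8=11  col 2·2+1=5
col: 4 vs 5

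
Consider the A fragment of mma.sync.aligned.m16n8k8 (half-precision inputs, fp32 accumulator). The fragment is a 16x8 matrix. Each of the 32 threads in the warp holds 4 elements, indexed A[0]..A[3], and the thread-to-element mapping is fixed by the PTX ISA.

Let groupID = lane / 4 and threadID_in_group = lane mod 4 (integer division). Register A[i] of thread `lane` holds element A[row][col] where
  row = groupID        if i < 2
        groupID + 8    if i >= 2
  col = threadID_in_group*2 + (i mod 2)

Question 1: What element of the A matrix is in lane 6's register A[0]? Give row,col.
6: gid=1,tid=2
[0] (1+0,2*2+0) = (1,4)

1,4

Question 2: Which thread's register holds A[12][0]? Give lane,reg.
r=12→G=4,rhi=1  c=0→T=0,p=0
L=4*4+0=16  i=1*2+0=2

16,2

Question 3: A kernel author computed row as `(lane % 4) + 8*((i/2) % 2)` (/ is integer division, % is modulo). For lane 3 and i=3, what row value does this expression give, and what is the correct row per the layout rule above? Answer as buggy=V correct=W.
`(lane % 4) + 8*((i/2) % 2)`[3,3]⇒11
lane 3: gr=0 (3/4), th=3 (3%4)
i=3: r=0+8=8, c=3*2+1=7
row: 11 vs 8

buggy=11 correct=8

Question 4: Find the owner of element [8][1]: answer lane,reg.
0,3

r: 8->gid=0,r8=1  c: 1->tid=0,i&1=1
L=0*4+0=0  i=1*2+1=3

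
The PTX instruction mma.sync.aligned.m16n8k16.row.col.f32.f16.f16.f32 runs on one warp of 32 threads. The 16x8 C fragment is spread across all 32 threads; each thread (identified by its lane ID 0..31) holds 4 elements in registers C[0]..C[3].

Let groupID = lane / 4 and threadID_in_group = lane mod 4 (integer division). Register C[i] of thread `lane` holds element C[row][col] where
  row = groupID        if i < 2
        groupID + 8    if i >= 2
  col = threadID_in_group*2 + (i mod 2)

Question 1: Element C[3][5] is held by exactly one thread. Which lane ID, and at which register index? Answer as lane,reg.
14,1

r=3→G=3,rhi=0  c=5→T=2,p=1
L=3*4+2=14  i=0*2+1=1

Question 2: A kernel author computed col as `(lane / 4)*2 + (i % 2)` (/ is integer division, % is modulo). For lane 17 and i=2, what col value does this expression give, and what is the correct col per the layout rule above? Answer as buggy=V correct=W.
`(lane / 4)*2 + (i % 2)`[17,2]->8
L=17->gid=17>>2=4, tid=17&3=1
[2]->row 4+8=12  col 1·2+0=2
col: 8 vs 2

buggy=8 correct=2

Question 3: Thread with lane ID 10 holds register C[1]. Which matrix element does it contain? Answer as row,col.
10: gr=2,th=2
[1] (2+0,2*2+1) = (2,5)

2,5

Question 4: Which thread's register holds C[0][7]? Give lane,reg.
r=0⇒gr=0,Rb=0  c=7⇒th=3,odd=1
L=0*4+3=3  i=0*2+1=1

3,1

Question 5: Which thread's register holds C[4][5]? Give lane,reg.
r:4=>grp=4,rB=0  c:5=>tig=2,lo=1
L=4*4+2=18  i=0*2+1=1

18,1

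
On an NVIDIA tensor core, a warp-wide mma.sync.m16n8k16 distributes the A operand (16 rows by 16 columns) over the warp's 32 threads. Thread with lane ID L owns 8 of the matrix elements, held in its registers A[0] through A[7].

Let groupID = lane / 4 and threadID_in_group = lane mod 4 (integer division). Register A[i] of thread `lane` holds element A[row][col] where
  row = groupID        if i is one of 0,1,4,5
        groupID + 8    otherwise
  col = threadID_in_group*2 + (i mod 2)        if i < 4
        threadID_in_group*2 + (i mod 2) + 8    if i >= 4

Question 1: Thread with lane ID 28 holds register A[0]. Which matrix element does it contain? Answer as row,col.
lane 28: G=7 (28/4), T=0 (28%4)
i=0: r=7+0=7, c=0*2+0+0=0

7,0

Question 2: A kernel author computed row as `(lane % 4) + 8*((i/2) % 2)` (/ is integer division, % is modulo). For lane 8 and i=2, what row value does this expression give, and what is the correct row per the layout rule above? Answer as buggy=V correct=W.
buggy=8 correct=10

`(lane % 4) + 8*((i/2) % 2)`[8,2]⇒8
L=8⇒gr=8>>2=2, th=8&3=0
[2]⇒row 2+8=10  col 0·2+0+0=0
row: 8 vs 10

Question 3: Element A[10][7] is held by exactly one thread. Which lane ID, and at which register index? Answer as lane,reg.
r=10⇒gr=2,Rb=1  c=7⇒Cb=0,th=3,odd=1
L=2*4+3=11  i=0*4+1*2+1=3

11,3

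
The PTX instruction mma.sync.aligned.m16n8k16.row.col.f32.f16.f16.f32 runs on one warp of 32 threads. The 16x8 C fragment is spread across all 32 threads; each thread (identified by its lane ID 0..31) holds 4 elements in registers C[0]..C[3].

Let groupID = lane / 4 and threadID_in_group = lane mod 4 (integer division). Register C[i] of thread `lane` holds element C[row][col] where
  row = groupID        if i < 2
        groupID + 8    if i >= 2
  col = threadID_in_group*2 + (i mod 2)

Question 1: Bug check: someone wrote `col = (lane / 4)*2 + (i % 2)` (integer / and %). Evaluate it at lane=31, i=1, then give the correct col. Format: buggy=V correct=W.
buggy=15 correct=7

`(lane / 4)*2 + (i % 2)`[31,1]->15
lane 31->31/4=7, 31 mod 4=3
i=1  r:7+0->7  c:2·3+1->7
col: 15 vs 7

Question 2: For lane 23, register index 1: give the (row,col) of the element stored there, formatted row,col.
23: gr=5,th=3
[1] (5+0,3*2+1) = (5,7)

5,7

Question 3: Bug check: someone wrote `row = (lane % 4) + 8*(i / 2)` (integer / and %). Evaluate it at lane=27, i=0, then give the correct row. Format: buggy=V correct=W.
buggy=3 correct=6

`(lane % 4) + 8*(i / 2)`[27,0]->3
lane 27: gid=6 (27/4), tid=3 (27%4)
i=0: r=6+0=6, c=3*2+0=6
row: 3 vs 6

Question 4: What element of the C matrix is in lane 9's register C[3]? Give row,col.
L=9=>grp=9>>2=2, tig=9&3=1
[3]=>row 2+8=10  col 1·2+1=3

10,3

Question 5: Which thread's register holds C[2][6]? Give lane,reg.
11,0

r=2⇒gr=2,Rb=0  c=6⇒th=3,odd=0
L=2*4+3=11  i=0*2+0=0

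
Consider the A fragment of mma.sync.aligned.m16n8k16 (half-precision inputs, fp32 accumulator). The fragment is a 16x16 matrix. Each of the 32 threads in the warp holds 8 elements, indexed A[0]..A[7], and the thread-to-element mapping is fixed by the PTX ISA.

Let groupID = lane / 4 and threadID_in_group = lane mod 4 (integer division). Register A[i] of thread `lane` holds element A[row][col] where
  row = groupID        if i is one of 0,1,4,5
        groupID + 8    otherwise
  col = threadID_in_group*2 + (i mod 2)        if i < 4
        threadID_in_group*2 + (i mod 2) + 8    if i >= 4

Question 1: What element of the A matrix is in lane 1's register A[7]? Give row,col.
8,11

L=1=>grp=1>>2=0, tig=1&3=1
[7]=>row 0+8=8  col 1·2+1+8=11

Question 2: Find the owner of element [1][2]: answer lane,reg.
r=1⇒gr=1,Rb=0  c=2⇒Cb=0,th=1,odd=0
L=1*4+1=5  i=0*4+0*2+0=0

5,0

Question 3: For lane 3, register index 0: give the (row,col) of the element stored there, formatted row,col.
0,6

lane 3→3/4=0, 3 mod 4=3
i=0  r:0+0→0  c:2·3+0+0→6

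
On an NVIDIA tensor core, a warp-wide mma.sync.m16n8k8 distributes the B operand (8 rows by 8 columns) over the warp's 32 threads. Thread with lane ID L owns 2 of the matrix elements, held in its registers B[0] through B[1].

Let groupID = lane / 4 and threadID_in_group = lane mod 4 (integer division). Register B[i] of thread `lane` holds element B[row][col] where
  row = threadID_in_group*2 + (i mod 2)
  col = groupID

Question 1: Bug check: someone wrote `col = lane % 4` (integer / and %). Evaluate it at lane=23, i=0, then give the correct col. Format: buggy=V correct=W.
`lane % 4`[23,0]->3
23: gid=5,tid=3
[0] (3*2+0,5) = (6,5)
col: 3 vs 5

buggy=3 correct=5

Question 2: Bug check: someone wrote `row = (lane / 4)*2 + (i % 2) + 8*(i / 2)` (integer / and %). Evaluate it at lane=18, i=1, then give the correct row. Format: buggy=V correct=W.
buggy=9 correct=5

`(lane / 4)*2 + (i % 2) + 8*(i / 2)`[18,1]->9
L=18->g=18>>2=4, t=18&3=2
[1]->row 2·2+1=5  col g=4
row: 9 vs 5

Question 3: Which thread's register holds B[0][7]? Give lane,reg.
28,0

c=7→G=7  r=0→T=0,p=0
L=7*4+0=28  i=0=0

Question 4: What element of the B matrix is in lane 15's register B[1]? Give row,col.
L=15=>grp=15>>2=3, tig=15&3=3
[1]=>row 3·2+1=7  col grp=3

7,3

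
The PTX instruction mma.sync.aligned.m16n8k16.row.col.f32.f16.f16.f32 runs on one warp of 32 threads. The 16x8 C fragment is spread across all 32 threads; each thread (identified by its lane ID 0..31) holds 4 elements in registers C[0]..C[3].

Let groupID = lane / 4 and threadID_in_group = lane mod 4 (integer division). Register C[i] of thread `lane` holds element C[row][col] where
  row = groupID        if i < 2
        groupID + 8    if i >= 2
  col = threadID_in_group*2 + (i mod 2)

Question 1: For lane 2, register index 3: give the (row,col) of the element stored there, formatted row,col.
lane 2=>2/4=0, 2 mod 4=2
i=3  r:0+8=>8  c:2·2+1=>5

8,5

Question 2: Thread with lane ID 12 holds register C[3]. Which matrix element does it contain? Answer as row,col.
L=12=>grp=12>>2=3, tig=12&3=0
[3]=>row 3+8=11  col 0·2+1=1

11,1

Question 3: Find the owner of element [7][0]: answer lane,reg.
r: 7->gid=7,r8=0  c: 0->tid=0,i&1=0
L=7*4+0=28  i=0*2+0=0

28,0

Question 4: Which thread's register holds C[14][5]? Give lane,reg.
r: 14->gid=6,r8=1  c: 5->tid=2,i&1=1
L=6*4+2=26  i=1*2+1=3

26,3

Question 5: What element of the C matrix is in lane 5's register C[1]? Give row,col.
1,3

L=5→G=5>>2=1, T=5&3=1
[1]→row 1+0=1  col 1·2+1=3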